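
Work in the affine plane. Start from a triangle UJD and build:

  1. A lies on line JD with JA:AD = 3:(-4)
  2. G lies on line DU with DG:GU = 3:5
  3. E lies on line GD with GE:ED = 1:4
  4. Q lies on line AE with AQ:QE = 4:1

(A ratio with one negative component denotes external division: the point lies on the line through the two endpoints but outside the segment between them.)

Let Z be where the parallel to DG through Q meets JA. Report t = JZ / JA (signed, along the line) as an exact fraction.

Assign U = (0, 0), J = (1, 0), D = (0, 1) — the answer is frame-independent, so this choice is without loss of generality.
1. A lies on line JD with JA:AD = 3:(-4) ⇒ A = (4, -3)
2. G lies on line DU with DG:GU = 3:5 ⇒ G = (0, 5/8)
3. E lies on line GD with GE:ED = 1:4 ⇒ E = (0, 7/10)
4. Q lies on line AE with AQ:QE = 4:1 ⇒ Q = (4/5, -1/25)
through Q parallel to DG: direction (0, -3/8); meets JA at Z = (4/5, 1/5)
Z = J + t·(A−J) with t = -1/15

t = -1/15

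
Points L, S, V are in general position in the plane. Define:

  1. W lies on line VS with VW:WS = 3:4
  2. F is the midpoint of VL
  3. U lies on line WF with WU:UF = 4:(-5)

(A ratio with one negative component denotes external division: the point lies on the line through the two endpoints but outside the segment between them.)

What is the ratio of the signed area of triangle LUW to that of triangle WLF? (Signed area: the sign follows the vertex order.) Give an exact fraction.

[LUW]:[WLF] = -4

Assign L = (0, 0), S = (1, 0), V = (0, 1) — the answer is frame-independent, so this choice is without loss of generality.
1. W lies on line VS with VW:WS = 3:4 ⇒ W = (3/7, 4/7)
2. F is the midpoint of VL ⇒ F = (0, 1/2)
3. U lies on line WF with WU:UF = 4:(-5) ⇒ U = (15/7, 6/7)
2·[LUW] = 6/7, 2·[WLF] = -3/14
[LUW]:[WLF] = 6/7:-3/14 = -4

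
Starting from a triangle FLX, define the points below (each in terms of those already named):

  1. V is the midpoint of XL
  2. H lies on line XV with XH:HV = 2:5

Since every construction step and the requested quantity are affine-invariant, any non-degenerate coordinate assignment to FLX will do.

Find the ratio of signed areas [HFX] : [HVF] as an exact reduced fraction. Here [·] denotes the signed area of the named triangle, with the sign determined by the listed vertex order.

Choose coordinates F = (0, 0), L = (1, 0), X = (0, 1).
1. V is the midpoint of XL ⇒ V = (1/2, 1/2)
2. H lies on line XV with XH:HV = 2:5 ⇒ H = (1/7, 6/7)
2·[HFX] = -1/7, 2·[HVF] = -5/14
[HFX]:[HVF] = -1/7:-5/14 = 2/5

[HFX]:[HVF] = 2/5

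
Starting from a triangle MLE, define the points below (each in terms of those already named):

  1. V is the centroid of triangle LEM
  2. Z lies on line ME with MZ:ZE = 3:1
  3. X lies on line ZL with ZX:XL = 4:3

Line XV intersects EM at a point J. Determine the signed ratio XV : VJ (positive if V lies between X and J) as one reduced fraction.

XV:VJ = 5/7

Choose coordinates M = (0, 0), L = (1, 0), E = (0, 1).
1. V is the centroid of triangle LEM ⇒ V = (1/3, 1/3)
2. Z lies on line ME with MZ:ZE = 3:1 ⇒ Z = (0, 3/4)
3. X lies on line ZL with ZX:XL = 4:3 ⇒ X = (4/7, 9/28)
line XV meets EM at J = (0, 7/20)
V = X + t·(J−X) with t = 5/12, so XV:VJ = 5/12:7/12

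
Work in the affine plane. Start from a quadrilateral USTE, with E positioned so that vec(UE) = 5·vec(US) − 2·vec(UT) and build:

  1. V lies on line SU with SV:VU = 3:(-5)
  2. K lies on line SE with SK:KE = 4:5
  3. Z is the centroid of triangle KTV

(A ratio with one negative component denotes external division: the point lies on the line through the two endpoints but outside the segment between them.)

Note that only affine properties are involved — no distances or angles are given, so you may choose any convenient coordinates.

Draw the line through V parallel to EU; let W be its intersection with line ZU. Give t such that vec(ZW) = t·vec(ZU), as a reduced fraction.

t = -7/20

Choose coordinates U = (0, 0), S = (1, 0), T = (0, 1), E = (5, -2).
1. V lies on line SU with SV:VU = 3:(-5) ⇒ V = (5/2, 0)
2. K lies on line SE with SK:KE = 4:5 ⇒ K = (25/9, -8/9)
3. Z is the centroid of triangle KTV ⇒ Z = (95/54, 1/27)
through V parallel to EU: direction (-5, 2); meets ZU at W = (19/8, 1/20)
W = Z + t·(U−Z) with t = -7/20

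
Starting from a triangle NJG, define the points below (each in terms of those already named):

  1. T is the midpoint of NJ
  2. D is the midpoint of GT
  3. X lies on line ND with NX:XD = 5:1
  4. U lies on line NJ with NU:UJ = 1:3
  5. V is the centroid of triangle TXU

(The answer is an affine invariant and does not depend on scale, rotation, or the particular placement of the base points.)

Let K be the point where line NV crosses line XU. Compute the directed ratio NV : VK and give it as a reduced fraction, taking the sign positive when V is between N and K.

Work in coordinates with N = (0, 0), J = (1, 0), G = (0, 1).
1. T is the midpoint of NJ ⇒ T = (1/2, 0)
2. D is the midpoint of GT ⇒ D = (1/4, 1/2)
3. X lies on line ND with NX:XD = 5:1 ⇒ X = (5/24, 5/12)
4. U lies on line NJ with NU:UJ = 1:3 ⇒ U = (1/4, 0)
5. V is the centroid of triangle TXU ⇒ V = (23/72, 5/36)
line NV meets XU at K = (23/96, 5/48)
V = N + t·(K−N) with t = 4/3, so NV:VK = 4/3:-1/3

NV:VK = -4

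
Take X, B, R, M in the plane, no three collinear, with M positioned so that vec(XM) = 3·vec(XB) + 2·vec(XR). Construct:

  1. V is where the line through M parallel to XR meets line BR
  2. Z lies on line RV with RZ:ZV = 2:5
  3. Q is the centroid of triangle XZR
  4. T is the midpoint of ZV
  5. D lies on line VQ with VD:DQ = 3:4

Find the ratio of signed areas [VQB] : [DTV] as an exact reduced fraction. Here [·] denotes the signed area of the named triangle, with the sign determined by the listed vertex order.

Assign X = (0, 0), B = (1, 0), R = (0, 1), M = (3, 2) — the answer is frame-independent, so this choice is without loss of generality.
1. V is where the line through M parallel to XR meets line BR ⇒ V = (3, -2)
2. Z lies on line RV with RZ:ZV = 2:5 ⇒ Z = (6/7, 1/7)
3. Q is the centroid of triangle XZR ⇒ Q = (2/7, 8/21)
4. T is the midpoint of ZV ⇒ T = (27/14, -13/14)
5. D lies on line VQ with VD:DQ = 3:4 ⇒ D = (90/49, -48/49)
2·[VQB] = -2/3, 2·[DTV] = -15/98
[VQB]:[DTV] = -2/3:-15/98 = 196/45

[VQB]:[DTV] = 196/45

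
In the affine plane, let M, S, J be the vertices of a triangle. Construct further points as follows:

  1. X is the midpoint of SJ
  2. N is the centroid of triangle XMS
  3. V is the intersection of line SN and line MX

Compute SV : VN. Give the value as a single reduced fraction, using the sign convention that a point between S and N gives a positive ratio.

SV:VN = -3

Set M = (0, 0), S = (1, 0), J = (0, 1); any affine frame gives the same invariant.
1. X is the midpoint of SJ ⇒ X = (1/2, 1/2)
2. N is the centroid of triangle XMS ⇒ N = (1/2, 1/6)
3. V is the intersection of line SN and line MX ⇒ V = (1/4, 1/4)
V = S + t·(N−S) with t = 3/2, so SV:VN = t:(1−t) = 3/2:-1/2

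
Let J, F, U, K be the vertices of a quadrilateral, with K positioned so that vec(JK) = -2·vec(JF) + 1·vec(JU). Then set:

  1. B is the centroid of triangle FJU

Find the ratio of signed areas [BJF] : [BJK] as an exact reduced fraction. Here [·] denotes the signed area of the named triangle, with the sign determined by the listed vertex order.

[BJF]:[BJK] = -1/3

Choose coordinates J = (0, 0), F = (1, 0), U = (0, 1), K = (-2, 1).
1. B is the centroid of triangle FJU ⇒ B = (1/3, 1/3)
2·[BJF] = 1/3, 2·[BJK] = -1
[BJF]:[BJK] = 1/3:-1 = -1/3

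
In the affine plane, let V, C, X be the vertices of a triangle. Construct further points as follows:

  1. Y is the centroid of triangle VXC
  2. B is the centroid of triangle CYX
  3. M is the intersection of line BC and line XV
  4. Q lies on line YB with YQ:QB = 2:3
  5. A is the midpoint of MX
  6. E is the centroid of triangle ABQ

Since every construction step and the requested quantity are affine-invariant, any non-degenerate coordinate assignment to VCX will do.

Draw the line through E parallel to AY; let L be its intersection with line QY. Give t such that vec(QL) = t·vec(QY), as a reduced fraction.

Work in coordinates with V = (0, 0), C = (1, 0), X = (0, 1).
1. Y is the centroid of triangle VXC ⇒ Y = (1/3, 1/3)
2. B is the centroid of triangle CYX ⇒ B = (4/9, 4/9)
3. M is the intersection of line BC and line XV ⇒ M = (0, 4/5)
4. Q lies on line YB with YQ:QB = 2:3 ⇒ Q = (17/45, 17/45)
5. A is the midpoint of MX ⇒ A = (0, 9/10)
6. E is the centroid of triangle ABQ ⇒ E = (37/135, 31/54)
through E parallel to AY: direction (1/3, -17/30); meets QY at L = (52/135, 52/135)
L = Q + t·(Y−Q) with t = -1/6

t = -1/6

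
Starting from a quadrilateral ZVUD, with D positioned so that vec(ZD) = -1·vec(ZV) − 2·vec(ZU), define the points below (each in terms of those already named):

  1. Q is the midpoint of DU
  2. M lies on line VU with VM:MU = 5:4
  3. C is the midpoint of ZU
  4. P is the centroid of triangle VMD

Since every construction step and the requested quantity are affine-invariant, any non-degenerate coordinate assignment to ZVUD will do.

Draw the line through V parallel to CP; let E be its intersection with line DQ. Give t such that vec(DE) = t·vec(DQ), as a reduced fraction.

Assign Z = (0, 0), V = (1, 0), U = (0, 1), D = (-1, -2) — the answer is frame-independent, so this choice is without loss of generality.
1. Q is the midpoint of DU ⇒ Q = (-1/2, -1/2)
2. M lies on line VU with VM:MU = 5:4 ⇒ M = (4/9, 5/9)
3. C is the midpoint of ZU ⇒ C = (0, 1/2)
4. P is the centroid of triangle VMD ⇒ P = (4/27, -13/27)
through V parallel to CP: direction (4/27, -53/54); meets DQ at E = (45/77, 212/77)
E = D + t·(Q−D) with t = 244/77

t = 244/77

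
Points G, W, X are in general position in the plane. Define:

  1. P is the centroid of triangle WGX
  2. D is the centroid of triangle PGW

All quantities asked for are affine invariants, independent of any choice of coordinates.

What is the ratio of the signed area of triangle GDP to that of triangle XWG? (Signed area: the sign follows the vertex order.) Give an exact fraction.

[GDP]:[XWG] = -1/9

Set G = (0, 0), W = (1, 0), X = (0, 1); any affine frame gives the same invariant.
1. P is the centroid of triangle WGX ⇒ P = (1/3, 1/3)
2. D is the centroid of triangle PGW ⇒ D = (4/9, 1/9)
2·[GDP] = 1/9, 2·[XWG] = -1
[GDP]:[XWG] = 1/9:-1 = -1/9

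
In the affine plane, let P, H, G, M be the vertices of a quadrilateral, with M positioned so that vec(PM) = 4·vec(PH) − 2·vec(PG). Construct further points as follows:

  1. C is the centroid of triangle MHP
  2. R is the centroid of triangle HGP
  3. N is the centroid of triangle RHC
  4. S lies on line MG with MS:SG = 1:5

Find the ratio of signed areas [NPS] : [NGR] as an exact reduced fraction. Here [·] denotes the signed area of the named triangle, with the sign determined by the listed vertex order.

Choose coordinates P = (0, 0), H = (1, 0), G = (0, 1), M = (4, -2).
1. C is the centroid of triangle MHP ⇒ C = (5/3, -2/3)
2. R is the centroid of triangle HGP ⇒ R = (1/3, 1/3)
3. N is the centroid of triangle RHC ⇒ N = (1, -1/9)
4. S lies on line MG with MS:SG = 1:5 ⇒ S = (10/3, -3/2)
2·[NPS] = 61/54, 2·[NGR] = 8/27
[NPS]:[NGR] = 61/54:8/27 = 61/16

[NPS]:[NGR] = 61/16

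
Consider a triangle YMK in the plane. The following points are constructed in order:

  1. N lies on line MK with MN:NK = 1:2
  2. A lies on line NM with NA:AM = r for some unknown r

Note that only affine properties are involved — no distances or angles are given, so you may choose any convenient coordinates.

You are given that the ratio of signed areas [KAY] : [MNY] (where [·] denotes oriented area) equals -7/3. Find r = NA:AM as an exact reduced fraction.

Assign Y = (0, 0), M = (1, 0), K = (0, 1) — the answer is frame-independent, so this choice is without loss of generality.
1. N lies on line MK with MN:NK = 1:2 ⇒ N = (2/3, 1/3)
2. With NA:AM = r, write λ = r/(r+1) so A = N + λ·(M−N); A is affine-linear in λ
Every point depending on A is an affine combination of A and λ-independent points, so each such coordinate is linear in λ; the λ² term in each signed area is a multiple of (M−N)×(M−N) = 0, so 2·[KAY] and 2·[MNY] are each linear in λ. Evaluating at λ=0 and λ=1:
  2·[KAY] = -1/3·λ − 2/3,   2·[MNY] = 1/3
So [KAY]:[MNY] = (-1/3·λ − 2/3) / (1/3). Setting this equal to -7/3:
  -1/3·λ − 2/3 = -7/3·(1/3)  ⇒  λ = 1/3
Then r = λ/(1−λ) = (1/3)/(2/3) = 1/2. Check: with r = 1/2, A = (7/9, 2/9) and [KAY]:[MNY] = -7/3 as required.

r = 1/2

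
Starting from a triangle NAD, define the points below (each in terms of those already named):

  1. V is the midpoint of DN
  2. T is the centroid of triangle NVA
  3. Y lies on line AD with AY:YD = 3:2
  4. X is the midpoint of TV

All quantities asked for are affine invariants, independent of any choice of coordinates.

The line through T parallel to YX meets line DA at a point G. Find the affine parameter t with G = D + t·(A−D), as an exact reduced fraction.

t = 17/30

Choose coordinates N = (0, 0), A = (1, 0), D = (0, 1).
1. V is the midpoint of DN ⇒ V = (0, 1/2)
2. T is the centroid of triangle NVA ⇒ T = (1/3, 1/6)
3. Y lies on line AD with AY:YD = 3:2 ⇒ Y = (2/5, 3/5)
4. X is the midpoint of TV ⇒ X = (1/6, 1/3)
through T parallel to YX: direction (-7/30, -4/15); meets DA at G = (17/30, 13/30)
G = D + t·(A−D) with t = 17/30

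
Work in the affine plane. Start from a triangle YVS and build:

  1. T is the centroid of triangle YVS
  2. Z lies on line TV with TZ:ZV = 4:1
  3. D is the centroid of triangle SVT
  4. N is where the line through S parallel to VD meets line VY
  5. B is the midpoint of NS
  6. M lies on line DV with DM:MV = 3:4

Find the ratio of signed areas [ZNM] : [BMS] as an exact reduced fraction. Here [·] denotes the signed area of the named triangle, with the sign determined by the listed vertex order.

[ZNM]:[BMS] = -10/21

Set Y = (0, 0), V = (1, 0), S = (0, 1); any affine frame gives the same invariant.
1. T is the centroid of triangle YVS ⇒ T = (1/3, 1/3)
2. Z lies on line TV with TZ:ZV = 4:1 ⇒ Z = (13/15, 1/15)
3. D is the centroid of triangle SVT ⇒ D = (4/9, 4/9)
4. N is where the line through S parallel to VD meets line VY ⇒ N = (5/4, 0)
5. B is the midpoint of NS ⇒ B = (5/8, 1/2)
6. M lies on line DV with DM:MV = 3:4 ⇒ M = (43/63, 16/63)
2·[ZNM] = 5/84, 2·[BMS] = -1/8
[ZNM]:[BMS] = 5/84:-1/8 = -10/21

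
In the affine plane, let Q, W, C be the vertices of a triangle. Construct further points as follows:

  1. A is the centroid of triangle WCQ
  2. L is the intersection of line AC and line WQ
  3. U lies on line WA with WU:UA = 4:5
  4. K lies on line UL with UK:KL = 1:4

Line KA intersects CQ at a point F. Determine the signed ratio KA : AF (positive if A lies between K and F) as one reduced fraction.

KA:AF = 89/90

Work in coordinates with Q = (0, 0), W = (1, 0), C = (0, 1).
1. A is the centroid of triangle WCQ ⇒ A = (1/3, 1/3)
2. L is the intersection of line AC and line WQ ⇒ L = (1/2, 0)
3. U lies on line WA with WU:UA = 4:5 ⇒ U = (19/27, 4/27)
4. K lies on line UL with UK:KL = 1:4 ⇒ K = (179/270, 16/135)
line KA meets CQ at F = (0, 49/89)
A = K + t·(F−K) with t = 89/179, so KA:AF = 89/179:90/179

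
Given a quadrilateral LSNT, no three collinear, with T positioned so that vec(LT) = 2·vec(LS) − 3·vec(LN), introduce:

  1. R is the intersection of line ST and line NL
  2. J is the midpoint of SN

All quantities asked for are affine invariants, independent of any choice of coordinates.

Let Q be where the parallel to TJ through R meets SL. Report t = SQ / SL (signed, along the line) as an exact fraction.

Work in coordinates with L = (0, 0), S = (1, 0), N = (0, 1), T = (2, -3).
1. R is the intersection of line ST and line NL ⇒ R = (0, 3)
2. J is the midpoint of SN ⇒ J = (1/2, 1/2)
through R parallel to TJ: direction (-3/2, 7/2); meets SL at Q = (9/7, 0)
Q = S + t·(L−S) with t = -2/7

t = -2/7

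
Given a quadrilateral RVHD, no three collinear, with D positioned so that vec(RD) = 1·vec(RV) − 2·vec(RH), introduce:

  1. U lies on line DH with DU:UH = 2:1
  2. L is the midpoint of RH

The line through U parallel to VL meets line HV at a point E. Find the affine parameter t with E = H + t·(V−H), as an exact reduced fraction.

Choose coordinates R = (0, 0), V = (1, 0), H = (0, 1), D = (1, -2).
1. U lies on line DH with DU:UH = 2:1 ⇒ U = (1/3, 0)
2. L is the midpoint of RH ⇒ L = (0, 1/2)
through U parallel to VL: direction (-1, 1/2); meets HV at E = (5/3, -2/3)
E = H + t·(V−H) with t = 5/3

t = 5/3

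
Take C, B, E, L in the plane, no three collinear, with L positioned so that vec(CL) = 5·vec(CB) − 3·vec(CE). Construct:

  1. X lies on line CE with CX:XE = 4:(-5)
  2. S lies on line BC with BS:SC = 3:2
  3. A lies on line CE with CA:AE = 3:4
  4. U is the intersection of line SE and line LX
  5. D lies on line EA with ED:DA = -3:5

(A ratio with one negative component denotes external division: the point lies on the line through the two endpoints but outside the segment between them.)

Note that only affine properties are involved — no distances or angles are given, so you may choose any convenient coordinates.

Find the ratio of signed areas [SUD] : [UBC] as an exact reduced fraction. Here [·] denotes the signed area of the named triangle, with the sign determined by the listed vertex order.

Choose coordinates C = (0, 0), B = (1, 0), E = (0, 1), L = (5, -3).
1. X lies on line CE with CX:XE = 4:(-5) ⇒ X = (0, -4)
2. S lies on line BC with BS:SC = 3:2 ⇒ S = (2/5, 0)
3. A lies on line CE with CA:AE = 3:4 ⇒ A = (0, 3/7)
4. U is the intersection of line SE and line LX ⇒ U = (50/27, -98/27)
5. D lies on line EA with ED:DA = -3:5 ⇒ D = (0, 13/7)
2·[SUD] = 56/45, 2·[UBC] = 98/27
[SUD]:[UBC] = 56/45:98/27 = 12/35

[SUD]:[UBC] = 12/35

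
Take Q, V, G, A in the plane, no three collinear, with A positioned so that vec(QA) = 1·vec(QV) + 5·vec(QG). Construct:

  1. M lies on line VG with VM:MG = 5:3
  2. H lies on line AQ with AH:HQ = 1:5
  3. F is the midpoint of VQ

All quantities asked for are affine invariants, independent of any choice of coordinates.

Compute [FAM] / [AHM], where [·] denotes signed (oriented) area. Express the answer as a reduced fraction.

Set Q = (0, 0), V = (1, 0), G = (0, 1), A = (1, 5); any affine frame gives the same invariant.
1. M lies on line VG with VM:MG = 5:3 ⇒ M = (3/8, 5/8)
2. H lies on line AQ with AH:HQ = 1:5 ⇒ H = (5/6, 25/6)
3. F is the midpoint of VQ ⇒ F = (1/2, 0)
2·[FAM] = 15/16, 2·[AHM] = 5/24
[FAM]:[AHM] = 15/16:5/24 = 9/2

[FAM]:[AHM] = 9/2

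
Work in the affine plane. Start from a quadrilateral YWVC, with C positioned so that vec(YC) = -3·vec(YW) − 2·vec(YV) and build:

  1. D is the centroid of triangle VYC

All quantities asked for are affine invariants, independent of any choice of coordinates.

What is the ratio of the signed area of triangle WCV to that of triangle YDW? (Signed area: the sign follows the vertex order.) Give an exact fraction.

[WCV]:[YDW] = -18

Work in coordinates with Y = (0, 0), W = (1, 0), V = (0, 1), C = (-3, -2).
1. D is the centroid of triangle VYC ⇒ D = (-1, -1/3)
2·[WCV] = -6, 2·[YDW] = 1/3
[WCV]:[YDW] = -6:1/3 = -18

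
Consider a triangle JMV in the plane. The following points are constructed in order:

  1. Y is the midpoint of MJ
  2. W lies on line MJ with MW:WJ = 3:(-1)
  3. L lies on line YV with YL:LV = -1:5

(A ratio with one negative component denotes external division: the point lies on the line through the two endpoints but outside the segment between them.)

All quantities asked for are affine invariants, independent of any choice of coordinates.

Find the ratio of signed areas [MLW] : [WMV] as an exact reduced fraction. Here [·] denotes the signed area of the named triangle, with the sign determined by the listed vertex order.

[MLW]:[WMV] = -1/4

Set J = (0, 0), M = (1, 0), V = (0, 1); any affine frame gives the same invariant.
1. Y is the midpoint of MJ ⇒ Y = (1/2, 0)
2. W lies on line MJ with MW:WJ = 3:(-1) ⇒ W = (-1/2, 0)
3. L lies on line YV with YL:LV = -1:5 ⇒ L = (5/8, -1/4)
2·[MLW] = -3/8, 2·[WMV] = 3/2
[MLW]:[WMV] = -3/8:3/2 = -1/4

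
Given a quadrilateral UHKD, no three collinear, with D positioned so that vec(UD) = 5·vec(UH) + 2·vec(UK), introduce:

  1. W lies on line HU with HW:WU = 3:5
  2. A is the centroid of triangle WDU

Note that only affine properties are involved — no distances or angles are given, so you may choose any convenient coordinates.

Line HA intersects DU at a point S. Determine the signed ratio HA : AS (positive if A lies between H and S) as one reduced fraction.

HA:AS = 19/5

Assign U = (0, 0), H = (1, 0), K = (0, 1), D = (5, 2) — the answer is frame-independent, so this choice is without loss of generality.
1. W lies on line HU with HW:WU = 3:5 ⇒ W = (5/8, 0)
2. A is the centroid of triangle WDU ⇒ A = (15/8, 2/3)
line HA meets DU at S = (40/19, 16/19)
A = H + t·(S−H) with t = 19/24, so HA:AS = 19/24:5/24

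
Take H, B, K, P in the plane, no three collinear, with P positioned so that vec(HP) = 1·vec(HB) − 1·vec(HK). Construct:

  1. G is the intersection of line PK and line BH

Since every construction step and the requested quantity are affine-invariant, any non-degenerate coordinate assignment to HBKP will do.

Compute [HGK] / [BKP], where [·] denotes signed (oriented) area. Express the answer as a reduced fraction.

[HGK]:[BKP] = 1/2

Set H = (0, 0), B = (1, 0), K = (0, 1), P = (1, -1); any affine frame gives the same invariant.
1. G is the intersection of line PK and line BH ⇒ G = (1/2, 0)
2·[HGK] = 1/2, 2·[BKP] = 1
[HGK]:[BKP] = 1/2:1 = 1/2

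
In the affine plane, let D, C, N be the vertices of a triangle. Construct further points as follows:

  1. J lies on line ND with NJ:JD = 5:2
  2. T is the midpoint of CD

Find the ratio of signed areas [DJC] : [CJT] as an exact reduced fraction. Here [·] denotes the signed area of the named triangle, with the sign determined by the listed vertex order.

[DJC]:[CJT] = -2

Assign D = (0, 0), C = (1, 0), N = (0, 1) — the answer is frame-independent, so this choice is without loss of generality.
1. J lies on line ND with NJ:JD = 5:2 ⇒ J = (0, 2/7)
2. T is the midpoint of CD ⇒ T = (1/2, 0)
2·[DJC] = -2/7, 2·[CJT] = 1/7
[DJC]:[CJT] = -2/7:1/7 = -2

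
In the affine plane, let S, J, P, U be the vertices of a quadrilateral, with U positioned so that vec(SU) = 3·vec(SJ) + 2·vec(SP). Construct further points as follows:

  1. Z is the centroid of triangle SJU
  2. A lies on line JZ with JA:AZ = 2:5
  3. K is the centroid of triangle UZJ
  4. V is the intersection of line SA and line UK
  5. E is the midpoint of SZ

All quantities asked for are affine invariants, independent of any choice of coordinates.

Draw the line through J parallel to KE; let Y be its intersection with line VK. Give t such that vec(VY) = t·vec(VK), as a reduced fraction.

t = -11/20

Choose coordinates S = (0, 0), J = (1, 0), P = (0, 1), U = (3, 2).
1. Z is the centroid of triangle SJU ⇒ Z = (4/3, 2/3)
2. A lies on line JZ with JA:AZ = 2:5 ⇒ A = (23/21, 4/21)
3. K is the centroid of triangle UZJ ⇒ K = (16/9, 8/9)
4. V is the intersection of line SA and line UK ⇒ V = (92/93, 16/93)
5. E is the midpoint of SZ ⇒ E = (2/3, 1/3)
through J parallel to KE: direction (-10/9, -5/9); meets VK at Y = (5/9, -2/9)
Y = V + t·(K−V) with t = -11/20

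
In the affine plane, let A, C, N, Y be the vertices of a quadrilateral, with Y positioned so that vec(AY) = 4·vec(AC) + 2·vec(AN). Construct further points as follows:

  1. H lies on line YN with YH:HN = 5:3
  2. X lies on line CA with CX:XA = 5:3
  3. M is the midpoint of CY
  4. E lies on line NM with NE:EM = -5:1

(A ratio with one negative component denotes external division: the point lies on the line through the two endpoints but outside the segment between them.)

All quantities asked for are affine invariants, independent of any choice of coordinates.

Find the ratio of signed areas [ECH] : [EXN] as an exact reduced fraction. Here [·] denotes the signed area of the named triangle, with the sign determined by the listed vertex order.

Choose coordinates A = (0, 0), C = (1, 0), N = (0, 1), Y = (4, 2).
1. H lies on line YN with YH:HN = 5:3 ⇒ H = (3/2, 11/8)
2. X lies on line CA with CX:XA = 5:3 ⇒ X = (3/8, 0)
3. M is the midpoint of CY ⇒ M = (5/2, 1)
4. E lies on line NM with NE:EM = -5:1 ⇒ E = (25/8, 1)
2·[ECH] = -155/64, 2·[EXN] = -25/8
[ECH]:[EXN] = -155/64:-25/8 = 31/40

[ECH]:[EXN] = 31/40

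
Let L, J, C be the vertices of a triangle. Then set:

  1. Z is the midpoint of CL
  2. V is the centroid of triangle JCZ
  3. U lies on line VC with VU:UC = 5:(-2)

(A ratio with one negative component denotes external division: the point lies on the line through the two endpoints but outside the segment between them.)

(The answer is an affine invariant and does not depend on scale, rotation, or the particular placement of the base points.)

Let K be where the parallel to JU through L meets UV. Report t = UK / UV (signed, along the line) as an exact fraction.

Work in coordinates with L = (0, 0), J = (1, 0), C = (0, 1).
1. Z is the midpoint of CL ⇒ Z = (0, 1/2)
2. V is the centroid of triangle JCZ ⇒ V = (1/3, 1/2)
3. U lies on line VC with VU:UC = 5:(-2) ⇒ U = (-2/9, 4/3)
through L parallel to JU: direction (-11/9, 4/3); meets UV at K = (22/9, -8/3)
K = U + t·(V−U) with t = 24/5

t = 24/5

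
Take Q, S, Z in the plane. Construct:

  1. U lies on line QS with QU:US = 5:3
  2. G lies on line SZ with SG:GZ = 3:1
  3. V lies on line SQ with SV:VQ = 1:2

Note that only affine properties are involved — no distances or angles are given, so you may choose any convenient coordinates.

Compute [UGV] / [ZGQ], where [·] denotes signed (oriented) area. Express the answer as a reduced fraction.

[UGV]:[ZGQ] = 1/8

Choose coordinates Q = (0, 0), S = (1, 0), Z = (0, 1).
1. U lies on line QS with QU:US = 5:3 ⇒ U = (5/8, 0)
2. G lies on line SZ with SG:GZ = 3:1 ⇒ G = (1/4, 3/4)
3. V lies on line SQ with SV:VQ = 1:2 ⇒ V = (2/3, 0)
2·[UGV] = -1/32, 2·[ZGQ] = -1/4
[UGV]:[ZGQ] = -1/32:-1/4 = 1/8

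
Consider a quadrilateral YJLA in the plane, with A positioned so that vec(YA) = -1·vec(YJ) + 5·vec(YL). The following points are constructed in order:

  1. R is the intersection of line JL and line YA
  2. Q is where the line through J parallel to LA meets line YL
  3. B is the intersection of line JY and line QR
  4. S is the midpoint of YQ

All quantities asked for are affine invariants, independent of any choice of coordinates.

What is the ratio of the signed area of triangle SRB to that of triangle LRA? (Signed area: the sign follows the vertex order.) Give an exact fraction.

Work in coordinates with Y = (0, 0), J = (1, 0), L = (0, 1), A = (-1, 5).
1. R is the intersection of line JL and line YA ⇒ R = (-1/4, 5/4)
2. Q is where the line through J parallel to LA meets line YL ⇒ Q = (0, 4)
3. B is the intersection of line JY and line QR ⇒ B = (-4/11, 0)
4. S is the midpoint of YQ ⇒ S = (0, 2)
2·[SRB] = 5/22, 2·[LRA] = -3/4
[SRB]:[LRA] = 5/22:-3/4 = -10/33

[SRB]:[LRA] = -10/33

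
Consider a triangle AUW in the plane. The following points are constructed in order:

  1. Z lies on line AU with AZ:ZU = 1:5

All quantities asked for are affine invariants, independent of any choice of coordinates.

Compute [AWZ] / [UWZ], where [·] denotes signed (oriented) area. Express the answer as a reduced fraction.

Assign A = (0, 0), U = (1, 0), W = (0, 1) — the answer is frame-independent, so this choice is without loss of generality.
1. Z lies on line AU with AZ:ZU = 1:5 ⇒ Z = (1/6, 0)
2·[AWZ] = -1/6, 2·[UWZ] = 5/6
[AWZ]:[UWZ] = -1/6:5/6 = -1/5

[AWZ]:[UWZ] = -1/5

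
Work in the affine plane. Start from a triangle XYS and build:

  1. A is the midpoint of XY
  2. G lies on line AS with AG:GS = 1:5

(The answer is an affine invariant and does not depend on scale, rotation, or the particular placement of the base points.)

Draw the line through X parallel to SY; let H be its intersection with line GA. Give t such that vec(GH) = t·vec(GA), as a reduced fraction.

t = 7

Choose coordinates X = (0, 0), Y = (1, 0), S = (0, 1).
1. A is the midpoint of XY ⇒ A = (1/2, 0)
2. G lies on line AS with AG:GS = 1:5 ⇒ G = (5/12, 1/6)
through X parallel to SY: direction (1, -1); meets GA at H = (1, -1)
H = G + t·(A−G) with t = 7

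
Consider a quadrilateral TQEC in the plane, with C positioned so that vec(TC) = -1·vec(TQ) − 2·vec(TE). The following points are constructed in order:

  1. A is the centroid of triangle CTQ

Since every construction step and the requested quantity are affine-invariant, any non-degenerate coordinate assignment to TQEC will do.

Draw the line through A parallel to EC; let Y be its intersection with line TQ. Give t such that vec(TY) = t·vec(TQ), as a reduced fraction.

Assign T = (0, 0), Q = (1, 0), E = (0, 1), C = (-1, -2) — the answer is frame-independent, so this choice is without loss of generality.
1. A is the centroid of triangle CTQ ⇒ A = (0, -2/3)
through A parallel to EC: direction (-1, -3); meets TQ at Y = (2/9, 0)
Y = T + t·(Q−T) with t = 2/9

t = 2/9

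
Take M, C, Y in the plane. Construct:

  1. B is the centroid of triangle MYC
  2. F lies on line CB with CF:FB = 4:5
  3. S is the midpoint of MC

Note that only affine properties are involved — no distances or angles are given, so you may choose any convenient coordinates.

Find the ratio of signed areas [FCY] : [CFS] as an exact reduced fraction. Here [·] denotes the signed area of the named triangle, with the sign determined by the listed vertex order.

Choose coordinates M = (0, 0), C = (1, 0), Y = (0, 1).
1. B is the centroid of triangle MYC ⇒ B = (1/3, 1/3)
2. F lies on line CB with CF:FB = 4:5 ⇒ F = (19/27, 4/27)
3. S is the midpoint of MC ⇒ S = (1/2, 0)
2·[FCY] = 4/27, 2·[CFS] = 2/27
[FCY]:[CFS] = 4/27:2/27 = 2

[FCY]:[CFS] = 2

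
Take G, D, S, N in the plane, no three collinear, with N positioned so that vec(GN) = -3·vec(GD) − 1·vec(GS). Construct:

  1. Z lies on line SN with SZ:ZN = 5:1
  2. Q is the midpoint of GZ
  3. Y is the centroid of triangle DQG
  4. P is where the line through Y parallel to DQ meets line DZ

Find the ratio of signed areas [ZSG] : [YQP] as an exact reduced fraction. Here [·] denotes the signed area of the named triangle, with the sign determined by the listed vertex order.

[ZSG]:[YQP] = -45/2

Work in coordinates with G = (0, 0), D = (1, 0), S = (0, 1), N = (-3, -1).
1. Z lies on line SN with SZ:ZN = 5:1 ⇒ Z = (-5/2, -2/3)
2. Q is the midpoint of GZ ⇒ Q = (-5/4, -1/3)
3. Y is the centroid of triangle DQG ⇒ Y = (-1/12, -1/9)
4. P is where the line through Y parallel to DQ meets line DZ ⇒ P = (13/6, 2/9)
2·[ZSG] = -5/2, 2·[YQP] = 1/9
[ZSG]:[YQP] = -5/2:1/9 = -45/2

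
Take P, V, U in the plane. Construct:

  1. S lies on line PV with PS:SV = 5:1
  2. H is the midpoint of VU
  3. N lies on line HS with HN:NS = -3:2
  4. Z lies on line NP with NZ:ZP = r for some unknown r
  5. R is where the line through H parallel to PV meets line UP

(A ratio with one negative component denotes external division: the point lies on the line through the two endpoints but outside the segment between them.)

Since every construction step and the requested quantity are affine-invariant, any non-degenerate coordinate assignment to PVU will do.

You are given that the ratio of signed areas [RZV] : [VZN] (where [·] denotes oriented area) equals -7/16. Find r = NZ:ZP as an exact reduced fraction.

Set P = (0, 0), V = (1, 0), U = (0, 1); any affine frame gives the same invariant.
1. S lies on line PV with PS:SV = 5:1 ⇒ S = (5/6, 0)
2. H is the midpoint of VU ⇒ H = (1/2, 1/2)
3. N lies on line HS with HN:NS = -3:2 ⇒ N = (3/2, -1)
4. With NZ:ZP = r, write λ = r/(r+1) so Z = N + λ·(P−N); Z is affine-linear in λ
5. R is where the line through H parallel to PV meets line UP ⇒ R = (0, 1/2)
Every point depending on Z is an affine combination of Z and λ-independent points, so each such coordinate is linear in λ; the λ² term in each signed area is a multiple of (P−N)×(P−N) = 0, so 2·[RZV] and 2·[VZN] are each linear in λ. Evaluating at λ=0 and λ=1:
  2·[RZV] = -1/4·λ + 3/4,   2·[VZN] = λ
So [RZV]:[VZN] = (-1/4·λ + 3/4) / (λ). Setting this equal to -7/16:
  -1/4·λ + 3/4 = -7/16·(λ)  ⇒  λ = -4
Then r = λ/(1−λ) = (-4)/(5) = -4/5. Check: with r = -4/5, Z = (15/2, -5) and [RZV]:[VZN] = -7/16 as required.

r = -4/5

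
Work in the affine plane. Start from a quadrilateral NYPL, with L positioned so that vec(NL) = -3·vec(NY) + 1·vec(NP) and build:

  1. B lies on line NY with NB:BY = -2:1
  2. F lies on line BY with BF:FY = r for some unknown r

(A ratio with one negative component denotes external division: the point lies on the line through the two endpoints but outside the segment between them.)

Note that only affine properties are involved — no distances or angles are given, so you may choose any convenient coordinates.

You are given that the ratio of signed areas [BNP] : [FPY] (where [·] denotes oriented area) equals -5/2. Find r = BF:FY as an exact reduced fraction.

r = 1/4

Choose coordinates N = (0, 0), Y = (1, 0), P = (0, 1), L = (-3, 1).
1. B lies on line NY with NB:BY = -2:1 ⇒ B = (2, 0)
2. With BF:FY = r, write λ = r/(r+1) so F = B + λ·(Y−B); F is affine-linear in λ
Every point depending on F is an affine combination of F and λ-independent points, so each such coordinate is linear in λ; the λ² term in each signed area is a multiple of (Y−B)×(Y−B) = 0, so 2·[BNP] and 2·[FPY] are each linear in λ. Evaluating at λ=0 and λ=1:
  2·[BNP] = -2,   2·[FPY] = −λ + 1
So [BNP]:[FPY] = (-2) / (−λ + 1). Setting this equal to -5/2:
  -2 = -5/2·(−λ + 1)  ⇒  λ = 1/5
Then r = λ/(1−λ) = (1/5)/(4/5) = 1/4. Check: with r = 1/4, F = (9/5, 0) and [BNP]:[FPY] = -5/2 as required.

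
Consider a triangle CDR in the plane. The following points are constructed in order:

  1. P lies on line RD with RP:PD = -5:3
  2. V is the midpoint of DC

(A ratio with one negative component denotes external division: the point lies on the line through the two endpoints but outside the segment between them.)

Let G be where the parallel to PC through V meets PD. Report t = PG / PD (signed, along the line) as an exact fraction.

Work in coordinates with C = (0, 0), D = (1, 0), R = (0, 1).
1. P lies on line RD with RP:PD = -5:3 ⇒ P = (5/2, -3/2)
2. V is the midpoint of DC ⇒ V = (1/2, 0)
through V parallel to PC: direction (-5/2, 3/2); meets PD at G = (7/4, -3/4)
G = P + t·(D−P) with t = 1/2

t = 1/2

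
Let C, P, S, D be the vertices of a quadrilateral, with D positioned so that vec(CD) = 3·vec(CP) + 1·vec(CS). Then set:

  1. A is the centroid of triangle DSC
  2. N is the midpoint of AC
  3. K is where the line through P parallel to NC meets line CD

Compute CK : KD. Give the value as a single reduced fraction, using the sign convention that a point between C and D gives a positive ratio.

Choose coordinates C = (0, 0), P = (1, 0), S = (0, 1), D = (3, 1).
1. A is the centroid of triangle DSC ⇒ A = (1, 2/3)
2. N is the midpoint of AC ⇒ N = (1/2, 1/3)
3. K is where the line through P parallel to NC meets line CD ⇒ K = (2, 2/3)
K = C + t·(D−C) with t = 2/3, so CK:KD = t:(1−t) = 2/3:1/3

CK:KD = 2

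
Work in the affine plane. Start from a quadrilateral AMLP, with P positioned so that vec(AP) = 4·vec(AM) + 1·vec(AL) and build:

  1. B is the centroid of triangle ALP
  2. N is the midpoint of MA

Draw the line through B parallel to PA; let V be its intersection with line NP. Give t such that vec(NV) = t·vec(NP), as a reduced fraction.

Choose coordinates A = (0, 0), M = (1, 0), L = (0, 1), P = (4, 1).
1. B is the centroid of triangle ALP ⇒ B = (4/3, 2/3)
2. N is the midpoint of MA ⇒ N = (1/2, 0)
through B parallel to PA: direction (-4, -1); meets NP at V = (40/3, 11/3)
V = N + t·(P−N) with t = 11/3

t = 11/3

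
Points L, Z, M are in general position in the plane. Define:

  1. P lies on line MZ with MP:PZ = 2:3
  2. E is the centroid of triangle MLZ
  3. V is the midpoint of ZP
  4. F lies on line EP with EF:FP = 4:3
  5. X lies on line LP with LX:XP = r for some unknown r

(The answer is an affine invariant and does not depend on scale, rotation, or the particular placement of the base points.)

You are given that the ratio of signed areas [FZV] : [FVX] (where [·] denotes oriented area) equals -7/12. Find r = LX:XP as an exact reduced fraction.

Set L = (0, 0), Z = (1, 0), M = (0, 1); any affine frame gives the same invariant.
1. P lies on line MZ with MP:PZ = 2:3 ⇒ P = (2/5, 3/5)
2. E is the centroid of triangle MLZ ⇒ E = (1/3, 1/3)
3. V is the midpoint of ZP ⇒ V = (7/10, 3/10)
4. F lies on line EP with EF:FP = 4:3 ⇒ F = (13/35, 17/35)
5. With LX:XP = r, write λ = r/(r+1) so X = L + λ·(P−L); X is affine-linear in λ
Every point depending on X is an affine combination of X and λ-independent points, so each such coordinate is linear in λ; the λ² term in each signed area is a multiple of (P−L)×(P−L) = 0, so 2·[FZV] and 2·[FVX] are each linear in λ. Evaluating at λ=0 and λ=1:
  2·[FZV] = 3/70,   2·[FVX] = 19/70·λ − 8/35
So [FZV]:[FVX] = (3/70) / (19/70·λ − 8/35). Setting this equal to -7/12:
  3/70 = -7/12·(19/70·λ − 8/35)  ⇒  λ = 4/7
Then r = λ/(1−λ) = (4/7)/(3/7) = 4/3. Check: with r = 4/3, X = (8/35, 12/35) and [FZV]:[FVX] = -7/12 as required.

r = 4/3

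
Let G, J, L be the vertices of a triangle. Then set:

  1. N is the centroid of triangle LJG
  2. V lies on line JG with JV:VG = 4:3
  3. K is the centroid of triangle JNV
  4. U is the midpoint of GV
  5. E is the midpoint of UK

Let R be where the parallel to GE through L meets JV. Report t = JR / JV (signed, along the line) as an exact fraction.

t = 115/8

Choose coordinates G = (0, 0), J = (1, 0), L = (0, 1).
1. N is the centroid of triangle LJG ⇒ N = (1/3, 1/3)
2. V lies on line JG with JV:VG = 4:3 ⇒ V = (3/7, 0)
3. K is the centroid of triangle JNV ⇒ K = (37/63, 1/9)
4. U is the midpoint of GV ⇒ U = (3/14, 0)
5. E is the midpoint of UK ⇒ E = (101/252, 1/18)
through L parallel to GE: direction (101/252, 1/18); meets JV at R = (-101/14, 0)
R = J + t·(V−J) with t = 115/8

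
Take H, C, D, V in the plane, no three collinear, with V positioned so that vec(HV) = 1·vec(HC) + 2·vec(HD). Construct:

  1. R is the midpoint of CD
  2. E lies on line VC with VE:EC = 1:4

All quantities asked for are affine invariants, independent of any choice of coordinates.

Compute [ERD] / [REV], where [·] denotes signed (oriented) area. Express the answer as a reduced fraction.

Set H = (0, 0), C = (1, 0), D = (0, 1), V = (1, 2); any affine frame gives the same invariant.
1. R is the midpoint of CD ⇒ R = (1/2, 1/2)
2. E lies on line VC with VE:EC = 1:4 ⇒ E = (1, 8/5)
2·[ERD] = -4/5, 2·[REV] = 1/5
[ERD]:[REV] = -4/5:1/5 = -4

[ERD]:[REV] = -4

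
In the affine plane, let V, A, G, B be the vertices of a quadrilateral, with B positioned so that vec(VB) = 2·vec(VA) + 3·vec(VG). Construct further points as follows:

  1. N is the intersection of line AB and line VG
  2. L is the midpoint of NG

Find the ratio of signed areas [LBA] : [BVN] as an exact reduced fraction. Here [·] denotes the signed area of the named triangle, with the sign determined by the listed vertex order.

Work in coordinates with V = (0, 0), A = (1, 0), G = (0, 1), B = (2, 3).
1. N is the intersection of line AB and line VG ⇒ N = (0, -3)
2. L is the midpoint of NG ⇒ L = (0, -1)
2·[LBA] = -2, 2·[BVN] = 6
[LBA]:[BVN] = -2:6 = -1/3

[LBA]:[BVN] = -1/3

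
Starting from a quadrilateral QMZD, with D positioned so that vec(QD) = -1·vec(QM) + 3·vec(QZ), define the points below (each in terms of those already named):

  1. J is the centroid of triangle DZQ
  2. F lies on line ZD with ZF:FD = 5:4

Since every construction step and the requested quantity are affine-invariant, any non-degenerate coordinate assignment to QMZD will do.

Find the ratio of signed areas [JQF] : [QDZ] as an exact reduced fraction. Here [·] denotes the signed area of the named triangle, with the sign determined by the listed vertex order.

[JQF]:[QDZ] = 1/27

Choose coordinates Q = (0, 0), M = (1, 0), Z = (0, 1), D = (-1, 3).
1. J is the centroid of triangle DZQ ⇒ J = (-1/3, 4/3)
2. F lies on line ZD with ZF:FD = 5:4 ⇒ F = (-5/9, 19/9)
2·[JQF] = -1/27, 2·[QDZ] = -1
[JQF]:[QDZ] = -1/27:-1 = 1/27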